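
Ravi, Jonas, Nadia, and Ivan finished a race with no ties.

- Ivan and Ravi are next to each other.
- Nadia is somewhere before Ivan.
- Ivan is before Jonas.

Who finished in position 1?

Nadia

With clues 1–2, Ivan and Ravi are ruled out for place 1.
With clues 1–3, Jonas is ruled out for place 1.
So place 1 is Nadia.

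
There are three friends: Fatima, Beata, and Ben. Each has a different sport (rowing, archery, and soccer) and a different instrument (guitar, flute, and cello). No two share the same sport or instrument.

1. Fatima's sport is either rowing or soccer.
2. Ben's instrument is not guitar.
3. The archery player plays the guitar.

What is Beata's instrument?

With clues 1–3, cello and flute are impossible for Beata's instrument.
That leaves guitar.

guitar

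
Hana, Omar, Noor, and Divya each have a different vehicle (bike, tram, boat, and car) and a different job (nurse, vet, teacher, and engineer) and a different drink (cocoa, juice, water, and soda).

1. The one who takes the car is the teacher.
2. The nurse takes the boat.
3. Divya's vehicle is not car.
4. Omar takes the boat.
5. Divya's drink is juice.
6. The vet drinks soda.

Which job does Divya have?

With clues 1–3, teacher is impossible for Divya's job.
With clues 1–4, nurse is impossible for Divya's job.
With clues 1–6, vet is impossible for Divya's job.
That leaves engineer.

engineer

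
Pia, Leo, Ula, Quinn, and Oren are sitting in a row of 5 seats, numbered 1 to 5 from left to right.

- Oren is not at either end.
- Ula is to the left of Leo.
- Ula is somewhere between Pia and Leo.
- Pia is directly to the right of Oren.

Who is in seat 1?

With clue 1, Oren is ruled out for seat 1.
With clues 1–2, Leo is ruled out for seat 1.
With clues 1–3, Ula is ruled out for seat 1.
With clues 1–4, Pia is ruled out for seat 1.
So seat 1 is Quinn.

Quinn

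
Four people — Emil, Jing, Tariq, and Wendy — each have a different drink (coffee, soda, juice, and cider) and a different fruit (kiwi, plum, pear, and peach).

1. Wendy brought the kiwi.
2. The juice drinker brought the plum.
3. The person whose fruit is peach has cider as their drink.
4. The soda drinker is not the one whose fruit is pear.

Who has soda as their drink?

Wendy

With clues 1–4, Emil, Jing, and Tariq are impossible for the one with drink soda.
That leaves Wendy.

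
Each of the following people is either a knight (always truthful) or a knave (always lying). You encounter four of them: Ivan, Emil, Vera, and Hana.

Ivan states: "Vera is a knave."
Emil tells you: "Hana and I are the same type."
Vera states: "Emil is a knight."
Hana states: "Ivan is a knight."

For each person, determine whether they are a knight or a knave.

Ivan: knight, Emil: knave, Vera: knave, Hana: knight

Consider Ivan. Suppose Ivan is a knave.
Then no assignment of the remaining roles makes every statement match its speaker's type — contradiction.
So Ivan is a knight.
With that fixed, Hana's statement is true, so Hana is a knight.
Consider Emil. Suppose Emil is a knight.
Then no assignment of the remaining roles makes every statement match its speaker's type — contradiction.
So Emil is a knave.
With that fixed, Vera's statement is false, so Vera is a knave.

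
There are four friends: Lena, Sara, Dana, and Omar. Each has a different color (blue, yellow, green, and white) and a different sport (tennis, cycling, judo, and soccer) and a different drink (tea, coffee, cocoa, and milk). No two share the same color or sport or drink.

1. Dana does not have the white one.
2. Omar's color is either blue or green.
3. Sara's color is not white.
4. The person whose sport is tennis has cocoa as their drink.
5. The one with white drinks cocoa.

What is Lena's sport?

tennis

With clues 1–5, cycling, judo, and soccer are impossible for Lena's sport.
That leaves tennis.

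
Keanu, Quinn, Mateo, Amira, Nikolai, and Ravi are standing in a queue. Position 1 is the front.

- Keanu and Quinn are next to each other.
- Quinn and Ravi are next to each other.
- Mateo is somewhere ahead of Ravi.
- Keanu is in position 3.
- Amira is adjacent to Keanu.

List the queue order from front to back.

From clues 1–2: Quinn is in {2,3,4,5}.
From clues 1–3: Quinn is in {3,4,5}.
From clues 1–4: Keanu → position 3, Quinn → position 4, Ravi → position 5.
From clues 1–5: Mateo → position 1, Amira → position 2, Nikolai → position 6.

Mateo, Amira, Keanu, Quinn, Ravi, Nikolai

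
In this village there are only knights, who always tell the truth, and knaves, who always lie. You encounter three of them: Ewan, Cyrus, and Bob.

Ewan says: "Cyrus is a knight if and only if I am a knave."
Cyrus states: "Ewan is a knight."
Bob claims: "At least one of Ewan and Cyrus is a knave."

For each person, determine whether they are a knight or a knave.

Ewan: knave, Cyrus: knave, Bob: knight

Consider Ewan. Suppose Ewan is a knight.
Then no assignment of the remaining roles makes every statement match its speaker's type — contradiction.
So Ewan is a knave.
With that fixed, Cyrus's statement is false, so Cyrus is a knave.
With that fixed, Bob's statement is true, so Bob is a knight.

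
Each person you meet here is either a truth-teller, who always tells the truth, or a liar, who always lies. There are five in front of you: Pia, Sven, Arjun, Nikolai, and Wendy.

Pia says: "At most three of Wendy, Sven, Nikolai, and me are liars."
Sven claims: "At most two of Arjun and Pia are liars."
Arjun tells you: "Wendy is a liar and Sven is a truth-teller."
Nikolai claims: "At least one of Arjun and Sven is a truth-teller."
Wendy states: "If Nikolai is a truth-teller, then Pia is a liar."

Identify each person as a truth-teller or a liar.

Regardless of anyone's role, Sven's statement is true, so Sven is a truth-teller.
With that fixed, Nikolai's statement is true, so Nikolai is a truth-teller.
With that fixed, Pia's statement is true, so Pia is a truth-teller.
With that fixed, Wendy's statement is false, so Wendy is a liar.
With that fixed, Arjun's statement is true, so Arjun is a truth-teller.

Pia: truth-teller, Sven: truth-teller, Arjun: truth-teller, Nikolai: truth-teller, Wendy: liar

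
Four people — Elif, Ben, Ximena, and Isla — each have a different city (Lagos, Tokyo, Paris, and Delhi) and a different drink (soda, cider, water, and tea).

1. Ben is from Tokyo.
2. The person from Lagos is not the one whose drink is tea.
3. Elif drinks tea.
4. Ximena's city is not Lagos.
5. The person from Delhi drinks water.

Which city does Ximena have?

Clue 1 rules out Tokyo for Ximena's city.
With clues 1–4, Lagos is impossible for Ximena's city.
With clues 1–5, Paris is impossible for Ximena's city.
That leaves Delhi.

Delhi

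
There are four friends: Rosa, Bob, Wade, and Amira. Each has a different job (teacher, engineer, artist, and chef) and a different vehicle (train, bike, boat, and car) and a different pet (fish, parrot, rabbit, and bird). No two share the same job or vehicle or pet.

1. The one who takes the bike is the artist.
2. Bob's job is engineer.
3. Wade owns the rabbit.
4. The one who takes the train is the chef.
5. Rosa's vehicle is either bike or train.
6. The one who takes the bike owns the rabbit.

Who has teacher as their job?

With clues 1–2, Bob is impossible for the one with job teacher.
With clues 1–5, Rosa is impossible for the one with job teacher.
With clues 1–6, Wade is impossible for the one with job teacher.
That leaves Amira.

Amira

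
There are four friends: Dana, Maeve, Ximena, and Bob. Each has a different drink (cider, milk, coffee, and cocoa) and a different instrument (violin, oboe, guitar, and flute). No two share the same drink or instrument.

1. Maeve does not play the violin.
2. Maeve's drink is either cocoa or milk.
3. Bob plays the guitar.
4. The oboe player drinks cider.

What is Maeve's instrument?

Clue 1 rules out violin for Maeve's instrument.
With clues 1–3, guitar is impossible for Maeve's instrument.
With clues 1–4, oboe is impossible for Maeve's instrument.
That leaves flute.

flute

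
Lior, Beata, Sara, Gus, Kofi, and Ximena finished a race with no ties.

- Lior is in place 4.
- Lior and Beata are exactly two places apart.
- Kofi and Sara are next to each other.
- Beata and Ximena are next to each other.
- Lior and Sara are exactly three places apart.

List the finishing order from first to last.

From clue 1: Lior → place 4.
From clues 1–2: Beata is in {2,6}.
From clues 1–5: Sara → place 1, Kofi → place 2, Gus → place 3, Ximena → place 5, Beata → place 6.

Sara, Kofi, Gus, Lior, Ximena, Beata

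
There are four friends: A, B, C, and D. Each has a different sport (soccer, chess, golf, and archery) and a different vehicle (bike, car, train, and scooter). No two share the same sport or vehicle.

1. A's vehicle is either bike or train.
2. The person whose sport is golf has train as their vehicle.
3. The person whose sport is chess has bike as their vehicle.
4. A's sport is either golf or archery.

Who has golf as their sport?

With clues 1–4, B, C, and D are impossible for the one with sport golf.
That leaves A.

A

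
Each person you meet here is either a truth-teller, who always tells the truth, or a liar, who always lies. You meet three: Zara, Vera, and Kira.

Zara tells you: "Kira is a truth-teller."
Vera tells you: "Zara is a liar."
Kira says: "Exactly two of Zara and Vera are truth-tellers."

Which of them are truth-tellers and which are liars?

Consider Zara. Suppose Zara is a truth-teller.
Then no assignment of the remaining roles makes every statement match its speaker's type — contradiction.
So Zara is a liar.
With that fixed, Vera's statement is true, so Vera is a truth-teller.
With that fixed, Kira's statement is false, so Kira is a liar.

Zara: liar, Vera: truth-teller, Kira: liar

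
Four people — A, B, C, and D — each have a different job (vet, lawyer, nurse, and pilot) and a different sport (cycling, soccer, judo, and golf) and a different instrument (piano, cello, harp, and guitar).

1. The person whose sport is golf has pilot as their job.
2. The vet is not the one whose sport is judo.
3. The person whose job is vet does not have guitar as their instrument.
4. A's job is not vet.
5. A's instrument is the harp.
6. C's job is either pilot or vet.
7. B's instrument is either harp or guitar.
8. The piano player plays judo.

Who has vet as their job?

C

With clues 1–4, A is impossible for the one with job vet.
With clues 1–7, B is impossible for the one with job vet.
With clues 1–8, D is impossible for the one with job vet.
That leaves C.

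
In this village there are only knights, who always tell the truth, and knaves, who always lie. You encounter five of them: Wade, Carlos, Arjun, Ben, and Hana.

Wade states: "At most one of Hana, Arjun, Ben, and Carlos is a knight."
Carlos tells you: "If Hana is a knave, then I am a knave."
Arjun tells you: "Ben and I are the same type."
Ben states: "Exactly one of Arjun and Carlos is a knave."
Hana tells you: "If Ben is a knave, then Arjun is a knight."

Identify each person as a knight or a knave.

Wade: knave, Carlos: knight, Arjun: knave, Ben: knight, Hana: knight

Consider Wade. Suppose Wade is a knight.
Then no assignment of the remaining roles makes every statement match its speaker's type — contradiction.
So Wade is a knave.
Consider Carlos. Suppose Carlos is a knave.
Then Carlos's own statement would have to be false, but it can't be — contradiction.
So Carlos is a knight.
Consider Arjun. Suppose Arjun is a knight.
Then no assignment of the remaining roles makes every statement match its speaker's type — contradiction.
So Arjun is a knave.
With that fixed, Ben's statement is true, so Ben is a knight.
With that fixed, Hana's statement is true, so Hana is a knight.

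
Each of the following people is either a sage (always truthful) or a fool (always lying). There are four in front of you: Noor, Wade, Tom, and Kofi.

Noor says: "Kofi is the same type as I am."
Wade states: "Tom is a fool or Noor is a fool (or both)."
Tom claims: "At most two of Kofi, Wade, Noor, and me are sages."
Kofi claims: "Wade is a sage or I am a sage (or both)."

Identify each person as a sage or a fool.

Consider Noor. Suppose Noor is a fool.
Then no assignment of the remaining roles makes every statement match its speaker's type — contradiction.
So Noor is a sage.
Consider Wade. Suppose Wade is a fool.
Then no assignment of the remaining roles makes every statement match its speaker's type — contradiction.
So Wade is a sage.
With that fixed, Kofi's statement is true, so Kofi is a sage.
With that fixed, Tom's statement is false, so Tom is a fool.

Noor: sage, Wade: sage, Tom: fool, Kofi: sage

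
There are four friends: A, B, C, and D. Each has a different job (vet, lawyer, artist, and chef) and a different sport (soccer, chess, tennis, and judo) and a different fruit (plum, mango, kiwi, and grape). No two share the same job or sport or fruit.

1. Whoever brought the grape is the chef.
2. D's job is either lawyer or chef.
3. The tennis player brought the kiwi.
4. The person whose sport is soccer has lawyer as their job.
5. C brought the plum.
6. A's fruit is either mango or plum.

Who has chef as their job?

With clues 1–5, C is impossible for the one with job chef.
With clues 1–6, A and B are impossible for the one with job chef.
That leaves D.

D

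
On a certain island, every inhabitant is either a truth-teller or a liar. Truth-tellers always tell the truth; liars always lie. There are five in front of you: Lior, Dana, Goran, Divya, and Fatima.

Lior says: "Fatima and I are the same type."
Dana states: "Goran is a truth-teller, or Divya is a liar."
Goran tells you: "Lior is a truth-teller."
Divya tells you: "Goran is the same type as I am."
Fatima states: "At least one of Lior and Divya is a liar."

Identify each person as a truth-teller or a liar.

Lior: truth-teller, Dana: truth-teller, Goran: truth-teller, Divya: liar, Fatima: truth-teller

Consider Lior. Suppose Lior is a liar.
Then no assignment of the remaining roles makes every statement match its speaker's type — contradiction.
So Lior is a truth-teller.
With that fixed, Goran's statement is true, so Goran is a truth-teller.
With that fixed, Dana's statement is true, so Dana is a truth-teller.
Consider Divya. Suppose Divya is a truth-teller.
Then no assignment of the remaining roles makes every statement match its speaker's type — contradiction.
So Divya is a liar.
With that fixed, Fatima's statement is true, so Fatima is a truth-teller.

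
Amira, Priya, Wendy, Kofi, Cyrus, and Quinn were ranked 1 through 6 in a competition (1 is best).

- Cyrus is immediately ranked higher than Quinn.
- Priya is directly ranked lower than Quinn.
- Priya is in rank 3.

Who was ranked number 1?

Cyrus

With clue 1, Quinn is ruled out for rank 1.
With clues 1–2, Priya is ruled out for rank 1.
With clues 1–3, Amira, Kofi, and Wendy are ruled out for rank 1.
So rank 1 is Cyrus.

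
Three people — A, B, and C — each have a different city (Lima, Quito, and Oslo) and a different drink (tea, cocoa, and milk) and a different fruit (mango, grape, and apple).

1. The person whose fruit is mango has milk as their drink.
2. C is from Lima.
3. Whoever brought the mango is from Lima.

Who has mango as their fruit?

C

With clues 1–3, A and B are impossible for the one with fruit mango.
That leaves C.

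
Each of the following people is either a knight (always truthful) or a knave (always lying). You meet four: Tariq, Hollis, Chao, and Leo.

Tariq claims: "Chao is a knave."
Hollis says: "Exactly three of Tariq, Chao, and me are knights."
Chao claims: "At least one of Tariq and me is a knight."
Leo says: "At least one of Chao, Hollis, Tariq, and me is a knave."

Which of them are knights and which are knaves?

Consider Tariq. Suppose Tariq is a knight.
Then no assignment of the remaining roles makes every statement match its speaker's type — contradiction.
So Tariq is a knave.
With that fixed, Hollis's statement is false, so Hollis is a knave.
With that fixed, Leo's statement is true, so Leo is a knight.
Consider Chao. Suppose Chao is a knave.
Then Tariq's statement comes out true, contradicting Tariq being a knave.
So Chao is a knight.

Tariq: knave, Hollis: knave, Chao: knight, Leo: knight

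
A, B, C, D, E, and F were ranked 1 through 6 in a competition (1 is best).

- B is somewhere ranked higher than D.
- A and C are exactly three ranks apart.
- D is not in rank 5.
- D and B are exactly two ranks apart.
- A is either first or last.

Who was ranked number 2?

B

With clues 1–4, D, E, and F are ruled out for rank 2.
With clues 1–5, A and C are ruled out for rank 2.
So rank 2 is B.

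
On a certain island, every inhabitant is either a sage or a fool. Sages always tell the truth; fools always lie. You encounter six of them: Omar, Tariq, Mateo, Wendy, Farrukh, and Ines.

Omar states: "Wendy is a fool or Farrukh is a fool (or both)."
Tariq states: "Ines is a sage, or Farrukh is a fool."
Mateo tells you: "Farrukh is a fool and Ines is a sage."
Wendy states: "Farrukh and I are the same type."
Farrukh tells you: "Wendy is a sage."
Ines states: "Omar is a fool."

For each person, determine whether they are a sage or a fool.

Consider Omar. Suppose Omar is a sage.
Then no assignment of the remaining roles makes every statement match its speaker's type — contradiction.
So Omar is a fool.
With that fixed, Ines's statement is true, so Ines is a sage.
With that fixed, Tariq's statement is true, so Tariq is a sage.
Consider Mateo. Suppose Mateo is a sage.
Then no assignment of the remaining roles makes every statement match its speaker's type — contradiction.
So Mateo is a fool.
Consider Wendy. Suppose Wendy is a fool.
Then Omar's statement comes out true, contradicting Omar being a fool.
So Wendy is a sage.
With that fixed, Farrukh's statement is true, so Farrukh is a sage.

Omar: fool, Tariq: sage, Mateo: fool, Wendy: sage, Farrukh: sage, Ines: sage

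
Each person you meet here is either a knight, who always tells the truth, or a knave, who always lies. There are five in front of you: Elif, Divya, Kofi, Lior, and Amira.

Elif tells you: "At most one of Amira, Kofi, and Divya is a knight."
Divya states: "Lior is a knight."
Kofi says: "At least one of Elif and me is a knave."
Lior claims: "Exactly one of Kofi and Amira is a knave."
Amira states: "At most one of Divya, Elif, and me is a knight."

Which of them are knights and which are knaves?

Consider Elif. Suppose Elif is a knight.
Then whichever role Kofi has, Kofi's statement has the wrong truth value — contradiction.
So Elif is a knave.
With that fixed, Kofi's statement is true, so Kofi is a knight.
Consider Divya. Suppose Divya is a knight.
Then whichever role Amira has, Amira's statement has the wrong truth value — contradiction.
So Divya is a knave.
With that fixed, Amira's statement is true, so Amira is a knight.
With that fixed, Lior's statement is false, so Lior is a knave.

Elif: knave, Divya: knave, Kofi: knight, Lior: knave, Amira: knight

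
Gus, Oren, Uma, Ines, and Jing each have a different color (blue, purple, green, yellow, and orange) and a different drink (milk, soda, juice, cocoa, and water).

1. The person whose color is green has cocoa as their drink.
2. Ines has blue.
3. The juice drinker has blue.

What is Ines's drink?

With clues 1–2, cocoa is impossible for Ines's drink.
With clues 1–3, milk, soda, and water are impossible for Ines's drink.
That leaves juice.

juice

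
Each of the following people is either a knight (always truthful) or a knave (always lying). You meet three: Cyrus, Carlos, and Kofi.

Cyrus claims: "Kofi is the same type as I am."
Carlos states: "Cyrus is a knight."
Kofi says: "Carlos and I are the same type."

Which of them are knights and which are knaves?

Consider Cyrus. Suppose Cyrus is a knave.
Then no assignment of the remaining roles makes every statement match its speaker's type — contradiction.
So Cyrus is a knight.
With that fixed, Carlos's statement is true, so Carlos is a knight.
Consider Kofi. Suppose Kofi is a knave.
Then Cyrus's statement comes out false, contradicting Cyrus being a knight.
So Kofi is a knight.

Cyrus: knight, Carlos: knight, Kofi: knight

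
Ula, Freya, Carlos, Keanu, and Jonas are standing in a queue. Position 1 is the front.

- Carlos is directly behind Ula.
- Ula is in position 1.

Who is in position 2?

Carlos

With clues 1–2, Freya, Jonas, Keanu, and Ula are ruled out for position 2.
So position 2 is Carlos.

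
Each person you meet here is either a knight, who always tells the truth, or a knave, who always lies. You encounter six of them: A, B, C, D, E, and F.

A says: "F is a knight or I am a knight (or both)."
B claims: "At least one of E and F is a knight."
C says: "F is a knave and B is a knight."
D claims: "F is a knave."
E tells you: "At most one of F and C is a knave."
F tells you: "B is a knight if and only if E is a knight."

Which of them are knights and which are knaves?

A: knight, B: knight, C: knave, D: knave, E: knight, F: knight

Consider A. Suppose A is a knave.
Then no assignment of the remaining roles makes every statement match its speaker's type — contradiction.
So A is a knight.
Consider B. Suppose B is a knave.
Then no assignment of the remaining roles makes every statement match its speaker's type — contradiction.
So B is a knight.
Consider C. Suppose C is a knight.
Then no assignment of the remaining roles makes every statement match its speaker's type — contradiction.
So C is a knave.
Consider D. Suppose D is a knight.
Then no assignment of the remaining roles makes every statement match its speaker's type — contradiction.
So D is a knave.
Consider E. Suppose E is a knave.
Then no assignment of the remaining roles makes every statement match its speaker's type — contradiction.
So E is a knight.
With that fixed, F's statement is true, so F is a knight.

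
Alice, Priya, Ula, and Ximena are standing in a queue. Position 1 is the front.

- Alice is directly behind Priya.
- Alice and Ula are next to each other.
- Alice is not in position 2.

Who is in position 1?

With clue 1, Alice is ruled out for position 1.
With clues 1–2, Ula is ruled out for position 1.
With clues 1–3, Priya is ruled out for position 1.
So position 1 is Ximena.

Ximena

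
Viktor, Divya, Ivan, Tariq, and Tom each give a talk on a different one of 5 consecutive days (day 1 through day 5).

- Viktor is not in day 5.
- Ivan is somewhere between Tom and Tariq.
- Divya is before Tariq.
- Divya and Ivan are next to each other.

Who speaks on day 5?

Tariq

With clue 1, Viktor is ruled out for day 5.
With clues 1–2, Ivan is ruled out for day 5.
With clues 1–3, Divya is ruled out for day 5.
With clues 1–4, Tom is ruled out for day 5.
So day 5 is Tariq.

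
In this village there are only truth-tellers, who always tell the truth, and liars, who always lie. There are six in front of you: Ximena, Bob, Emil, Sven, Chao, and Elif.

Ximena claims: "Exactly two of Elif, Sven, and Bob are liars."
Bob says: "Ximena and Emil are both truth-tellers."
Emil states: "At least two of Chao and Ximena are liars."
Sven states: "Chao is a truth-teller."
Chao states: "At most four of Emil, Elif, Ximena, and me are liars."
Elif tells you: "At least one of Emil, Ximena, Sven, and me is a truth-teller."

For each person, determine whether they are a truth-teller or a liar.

Ximena: liar, Bob: liar, Emil: liar, Sven: truth-teller, Chao: truth-teller, Elif: truth-teller

Regardless of anyone's role, Chao's statement is true, so Chao is a truth-teller.
With that fixed, Emil's statement is false, so Emil is a liar.
With that fixed, Sven's statement is true, so Sven is a truth-teller.
With that fixed, Elif's statement is true, so Elif is a truth-teller.
With that fixed, Ximena's statement is false, so Ximena is a liar.
With that fixed, Bob's statement is false, so Bob is a liar.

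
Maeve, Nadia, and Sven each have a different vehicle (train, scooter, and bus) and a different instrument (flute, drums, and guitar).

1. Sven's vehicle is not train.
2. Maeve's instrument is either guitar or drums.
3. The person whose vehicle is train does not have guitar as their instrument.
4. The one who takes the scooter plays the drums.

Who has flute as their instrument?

With clues 1–2, Maeve is impossible for the one with instrument flute.
With clues 1–4, Sven is impossible for the one with instrument flute.
That leaves Nadia.

Nadia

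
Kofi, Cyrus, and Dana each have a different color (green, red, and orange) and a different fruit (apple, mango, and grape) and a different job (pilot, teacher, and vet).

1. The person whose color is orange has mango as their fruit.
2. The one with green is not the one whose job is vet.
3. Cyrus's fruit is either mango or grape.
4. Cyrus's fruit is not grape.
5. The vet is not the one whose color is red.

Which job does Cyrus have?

With clues 1–5, pilot and teacher are impossible for Cyrus's job.
That leaves vet.

vet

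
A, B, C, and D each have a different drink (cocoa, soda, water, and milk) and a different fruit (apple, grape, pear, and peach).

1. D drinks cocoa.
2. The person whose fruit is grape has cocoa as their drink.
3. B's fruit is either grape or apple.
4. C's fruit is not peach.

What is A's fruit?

peach

With clues 1–2, grape is impossible for A's fruit.
With clues 1–3, apple is impossible for A's fruit.
With clues 1–4, pear is impossible for A's fruit.
That leaves peach.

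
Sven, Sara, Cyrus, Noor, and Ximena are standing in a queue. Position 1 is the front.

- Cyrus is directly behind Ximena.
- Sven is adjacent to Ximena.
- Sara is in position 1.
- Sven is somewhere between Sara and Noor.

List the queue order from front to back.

From clue 1: Cyrus is in {2,3,4,5}.
From clues 1–2: Sven is in {1,2,3}.
From clues 1–3: Sara → position 1.
From clues 1–4: Sven → position 2, Ximena → position 3, Cyrus → position 4, Noor → position 5.

Sara, Sven, Ximena, Cyrus, Noor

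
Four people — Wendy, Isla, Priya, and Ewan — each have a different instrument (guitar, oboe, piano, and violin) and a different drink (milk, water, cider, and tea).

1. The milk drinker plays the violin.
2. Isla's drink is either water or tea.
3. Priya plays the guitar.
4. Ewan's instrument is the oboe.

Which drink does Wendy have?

With clues 1–4, cider, tea, and water are impossible for Wendy's drink.
That leaves milk.

milk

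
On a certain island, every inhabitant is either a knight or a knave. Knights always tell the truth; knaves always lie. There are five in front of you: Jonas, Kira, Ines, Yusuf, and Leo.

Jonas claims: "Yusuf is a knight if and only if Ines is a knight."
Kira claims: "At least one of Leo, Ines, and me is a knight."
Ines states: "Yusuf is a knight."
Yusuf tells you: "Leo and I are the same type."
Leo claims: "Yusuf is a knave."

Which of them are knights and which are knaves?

Jonas: knight, Kira: knight, Ines: knave, Yusuf: knave, Leo: knight

Consider Jonas. Suppose Jonas is a knave.
Then no assignment of the remaining roles makes every statement match its speaker's type — contradiction.
So Jonas is a knight.
Consider Kira. Suppose Kira is a knave.
Then no assignment of the remaining roles makes every statement match its speaker's type — contradiction.
So Kira is a knight.
Consider Ines. Suppose Ines is a knight.
Then no assignment of the remaining roles makes every statement match its speaker's type — contradiction.
So Ines is a knave.
Consider Yusuf. Suppose Yusuf is a knight.
Then Jonas's statement comes out false, contradicting Jonas being a knight.
So Yusuf is a knave.
With that fixed, Leo's statement is true, so Leo is a knight.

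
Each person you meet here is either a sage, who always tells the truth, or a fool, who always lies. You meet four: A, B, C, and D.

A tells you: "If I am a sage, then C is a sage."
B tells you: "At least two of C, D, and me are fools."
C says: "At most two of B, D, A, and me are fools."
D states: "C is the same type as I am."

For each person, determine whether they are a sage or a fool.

A: sage, B: fool, C: sage, D: sage

Consider A. Suppose A is a fool.
Then A's own statement would have to be false, but it can't be — contradiction.
So A is a sage.
Consider B. Suppose B is a sage.
Then no assignment of the remaining roles makes every statement match its speaker's type — contradiction.
So B is a fool.
Consider C. Suppose C is a fool.
Then A's statement comes out false, contradicting A being a sage.
So C is a sage.
Consider D. Suppose D is a fool.
Then B's statement comes out true, contradicting B being a fool.
So D is a sage.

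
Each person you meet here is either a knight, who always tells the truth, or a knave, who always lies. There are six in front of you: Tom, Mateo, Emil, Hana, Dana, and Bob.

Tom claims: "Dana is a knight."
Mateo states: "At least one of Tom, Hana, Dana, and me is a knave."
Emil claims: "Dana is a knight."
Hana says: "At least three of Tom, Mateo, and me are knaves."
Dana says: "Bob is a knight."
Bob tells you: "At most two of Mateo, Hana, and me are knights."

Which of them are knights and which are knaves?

Consider Tom. Suppose Tom is a knave.
Then no assignment of the remaining roles makes every statement match its speaker's type — contradiction.
So Tom is a knight.
With that fixed, Hana's statement is false, so Hana is a knave.
With that fixed, Bob's statement is true, so Bob is a knight.
With that fixed, Mateo's statement is true, so Mateo is a knight.
With that fixed, Dana's statement is true, so Dana is a knight.
With that fixed, Emil's statement is true, so Emil is a knight.

Tom: knight, Mateo: knight, Emil: knight, Hana: knave, Dana: knight, Bob: knight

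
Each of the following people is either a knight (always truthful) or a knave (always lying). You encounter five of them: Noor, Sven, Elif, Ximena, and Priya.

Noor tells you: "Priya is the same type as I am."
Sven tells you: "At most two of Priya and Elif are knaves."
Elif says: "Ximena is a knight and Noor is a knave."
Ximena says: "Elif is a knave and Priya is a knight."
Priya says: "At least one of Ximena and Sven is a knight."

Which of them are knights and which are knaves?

Regardless of anyone's role, Sven's statement is true, so Sven is a knight.
With that fixed, Priya's statement is true, so Priya is a knight.
Consider Noor. Suppose Noor is a knave.
Then no assignment of the remaining roles makes every statement match its speaker's type — contradiction.
So Noor is a knight.
With that fixed, Elif's statement is false, so Elif is a knave.
With that fixed, Ximena's statement is true, so Ximena is a knight.

Noor: knight, Sven: knight, Elif: knave, Ximena: knight, Priya: knight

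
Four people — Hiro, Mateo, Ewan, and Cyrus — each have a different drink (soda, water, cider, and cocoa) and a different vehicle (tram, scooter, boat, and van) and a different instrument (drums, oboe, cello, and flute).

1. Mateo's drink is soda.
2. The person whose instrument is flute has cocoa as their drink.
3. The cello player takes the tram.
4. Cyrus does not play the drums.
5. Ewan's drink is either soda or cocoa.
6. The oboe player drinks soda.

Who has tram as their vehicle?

Cyrus

With clues 1–5, Ewan is impossible for the one with vehicle tram.
With clues 1–6, Hiro and Mateo are impossible for the one with vehicle tram.
That leaves Cyrus.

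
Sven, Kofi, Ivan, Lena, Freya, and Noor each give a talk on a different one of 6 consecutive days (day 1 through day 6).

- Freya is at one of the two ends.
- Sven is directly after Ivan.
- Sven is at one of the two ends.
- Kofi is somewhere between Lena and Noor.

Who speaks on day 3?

Kofi

With clue 1, Freya is ruled out for day 3.
With clues 1–3, Ivan and Sven are ruled out for day 3.
With clues 1–4, Lena and Noor are ruled out for day 3.
So day 3 is Kofi.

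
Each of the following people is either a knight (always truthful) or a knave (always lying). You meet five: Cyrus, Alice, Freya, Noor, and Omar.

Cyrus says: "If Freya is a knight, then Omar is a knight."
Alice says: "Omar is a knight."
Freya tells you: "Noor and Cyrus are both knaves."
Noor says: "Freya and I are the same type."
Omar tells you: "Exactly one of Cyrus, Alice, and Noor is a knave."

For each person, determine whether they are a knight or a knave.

Cyrus: knave, Alice: knave, Freya: knight, Noor: knave, Omar: knave

Consider Cyrus. Suppose Cyrus is a knight.
Then no assignment of the remaining roles makes every statement match its speaker's type — contradiction.
So Cyrus is a knave.
Consider Alice. Suppose Alice is a knight.
Then no assignment of the remaining roles makes every statement match its speaker's type — contradiction.
So Alice is a knave.
With that fixed, Omar's statement is false, so Omar is a knave.
Consider Freya. Suppose Freya is a knave.
Then Cyrus's statement comes out true, contradicting Cyrus being a knave.
So Freya is a knight.
Consider Noor. Suppose Noor is a knight.
Then Freya's statement comes out false, contradicting Freya being a knight.
So Noor is a knave.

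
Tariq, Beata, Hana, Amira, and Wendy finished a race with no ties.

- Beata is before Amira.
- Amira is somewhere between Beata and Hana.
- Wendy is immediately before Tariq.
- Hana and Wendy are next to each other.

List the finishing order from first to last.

From clue 1: Beata is in {1,2,3,4}.
From clues 1–2: Beata is in {1,2,3}.
From clues 1–3: Beata is in {1,3}.
From clues 1–4: Beata → place 1, Amira → place 2, Hana → place 3, Wendy → place 4, Tariq → place 5.

Beata, Amira, Hana, Wendy, Tariq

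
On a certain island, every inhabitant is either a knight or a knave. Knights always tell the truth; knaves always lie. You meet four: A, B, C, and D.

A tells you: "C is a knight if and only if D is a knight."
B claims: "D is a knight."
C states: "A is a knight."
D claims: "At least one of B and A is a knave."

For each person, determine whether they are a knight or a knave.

Consider A. Suppose A is a knight.
Then no assignment of the remaining roles makes every statement match its speaker's type — contradiction.
So A is a knave.
With that fixed, C's statement is false, so C is a knave.
With that fixed, D's statement is true, so D is a knight.
With that fixed, B's statement is true, so B is a knight.

A: knave, B: knight, C: knave, D: knight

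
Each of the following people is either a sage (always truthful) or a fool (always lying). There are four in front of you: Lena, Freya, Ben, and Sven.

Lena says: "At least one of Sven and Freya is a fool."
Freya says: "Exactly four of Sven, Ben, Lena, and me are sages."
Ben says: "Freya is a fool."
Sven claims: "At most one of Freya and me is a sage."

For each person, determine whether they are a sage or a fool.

Consider Lena. Suppose Lena is a fool.
Then no assignment of the remaining roles makes every statement match its speaker's type — contradiction.
So Lena is a sage.
Consider Freya. Suppose Freya is a sage.
Then whichever role Sven has, Sven's statement has the wrong truth value — contradiction.
So Freya is a fool.
With that fixed, Ben's statement is true, so Ben is a sage.
With that fixed, Sven's statement is true, so Sven is a sage.

Lena: sage, Freya: fool, Ben: sage, Sven: sage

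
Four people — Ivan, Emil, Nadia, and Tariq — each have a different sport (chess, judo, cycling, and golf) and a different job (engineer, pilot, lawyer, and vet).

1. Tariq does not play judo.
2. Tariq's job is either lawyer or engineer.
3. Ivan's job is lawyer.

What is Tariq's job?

engineer

With clues 1–2, pilot and vet are impossible for Tariq's job.
With clues 1–3, lawyer is impossible for Tariq's job.
That leaves engineer.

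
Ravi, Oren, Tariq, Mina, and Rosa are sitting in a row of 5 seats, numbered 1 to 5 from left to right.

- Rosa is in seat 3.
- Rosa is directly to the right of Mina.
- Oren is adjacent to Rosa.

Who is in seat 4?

With clue 1, Rosa is ruled out for seat 4.
With clues 1–2, Mina is ruled out for seat 4.
With clues 1–3, Ravi and Tariq are ruled out for seat 4.
So seat 4 is Oren.

Oren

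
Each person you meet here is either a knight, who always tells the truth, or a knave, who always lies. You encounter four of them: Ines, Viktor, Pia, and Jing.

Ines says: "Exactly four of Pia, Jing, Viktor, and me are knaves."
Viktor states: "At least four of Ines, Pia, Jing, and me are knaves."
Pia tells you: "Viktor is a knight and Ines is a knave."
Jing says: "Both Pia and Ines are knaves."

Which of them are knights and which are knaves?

Consider Ines. Suppose Ines is a knight.
Then Ines's own statement would have to be true, but it can't be — contradiction.
So Ines is a knave.
Consider Viktor. Suppose Viktor is a knight.
Then Viktor's own statement would have to be true, but it can't be — contradiction.
So Viktor is a knave.
With that fixed, Pia's statement is false, so Pia is a knave.
With that fixed, Jing's statement is true, so Jing is a knight.

Ines: knave, Viktor: knave, Pia: knave, Jing: knight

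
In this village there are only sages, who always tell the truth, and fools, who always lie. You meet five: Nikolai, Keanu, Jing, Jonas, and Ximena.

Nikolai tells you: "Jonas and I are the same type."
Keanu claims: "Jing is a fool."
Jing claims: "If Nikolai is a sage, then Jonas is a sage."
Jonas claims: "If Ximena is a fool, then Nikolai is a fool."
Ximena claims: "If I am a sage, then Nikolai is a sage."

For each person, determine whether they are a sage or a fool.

Nikolai: sage, Keanu: fool, Jing: sage, Jonas: sage, Ximena: sage

Consider Nikolai. Suppose Nikolai is a fool.
Then whichever role Ximena has, Ximena's statement has the wrong truth value — contradiction.
So Nikolai is a sage.
With that fixed, Ximena's statement is true, so Ximena is a sage.
With that fixed, Jonas's statement is true, so Jonas is a sage.
With that fixed, Jing's statement is true, so Jing is a sage.
With that fixed, Keanu's statement is false, so Keanu is a fool.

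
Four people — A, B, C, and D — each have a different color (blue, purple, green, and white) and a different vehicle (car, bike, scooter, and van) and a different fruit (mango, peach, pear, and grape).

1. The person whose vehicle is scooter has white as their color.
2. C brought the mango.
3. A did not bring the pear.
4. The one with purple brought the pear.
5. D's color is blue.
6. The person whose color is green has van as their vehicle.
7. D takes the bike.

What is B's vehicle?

With clues 1–5, scooter is impossible for B's vehicle.
With clues 1–6, van is impossible for B's vehicle.
With clues 1–7, bike is impossible for B's vehicle.
That leaves car.

car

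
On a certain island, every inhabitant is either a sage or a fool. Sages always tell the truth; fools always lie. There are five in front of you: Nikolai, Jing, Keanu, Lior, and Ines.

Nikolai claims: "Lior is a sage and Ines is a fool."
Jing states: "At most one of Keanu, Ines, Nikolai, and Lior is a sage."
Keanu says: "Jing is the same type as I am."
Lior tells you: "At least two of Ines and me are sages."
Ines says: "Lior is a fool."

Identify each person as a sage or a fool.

Consider Nikolai. Suppose Nikolai is a sage.
Then no assignment of the remaining roles makes every statement match its speaker's type — contradiction.
So Nikolai is a fool.
Consider Jing. Suppose Jing is a fool.
Then whichever role Keanu has, Keanu's statement has the wrong truth value — contradiction.
So Jing is a sage.
Consider Keanu. Suppose Keanu is a sage.
Then no assignment of the remaining roles makes every statement match its speaker's type — contradiction.
So Keanu is a fool.
Consider Lior. Suppose Lior is a sage.
Then no assignment of the remaining roles makes every statement match its speaker's type — contradiction.
So Lior is a fool.
With that fixed, Ines's statement is true, so Ines is a sage.

Nikolai: fool, Jing: sage, Keanu: fool, Lior: fool, Ines: sage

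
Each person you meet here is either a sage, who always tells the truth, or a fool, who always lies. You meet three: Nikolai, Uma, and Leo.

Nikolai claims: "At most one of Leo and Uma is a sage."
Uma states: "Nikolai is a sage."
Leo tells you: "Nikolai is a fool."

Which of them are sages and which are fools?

Consider Nikolai. Suppose Nikolai is a fool.
Then no assignment of the remaining roles makes every statement match its speaker's type — contradiction.
So Nikolai is a sage.
With that fixed, Uma's statement is true, so Uma is a sage.
With that fixed, Leo's statement is false, so Leo is a fool.

Nikolai: sage, Uma: sage, Leo: fool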